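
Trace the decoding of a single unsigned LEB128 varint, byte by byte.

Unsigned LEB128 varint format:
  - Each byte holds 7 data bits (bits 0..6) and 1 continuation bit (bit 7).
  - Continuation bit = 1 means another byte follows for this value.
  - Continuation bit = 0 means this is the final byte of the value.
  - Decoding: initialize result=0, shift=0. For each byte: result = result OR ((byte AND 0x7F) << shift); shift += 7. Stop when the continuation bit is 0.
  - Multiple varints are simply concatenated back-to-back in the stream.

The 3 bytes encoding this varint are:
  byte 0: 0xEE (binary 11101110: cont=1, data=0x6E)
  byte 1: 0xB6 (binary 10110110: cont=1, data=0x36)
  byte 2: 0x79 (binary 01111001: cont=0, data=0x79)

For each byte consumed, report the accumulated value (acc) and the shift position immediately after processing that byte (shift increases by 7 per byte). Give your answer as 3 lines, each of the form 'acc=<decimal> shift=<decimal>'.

Answer: acc=110 shift=7
acc=7022 shift=14
acc=1989486 shift=21

Derivation:
byte 0=0xEE: payload=0x6E=110, contrib = 110<<0 = 110; acc -> 110, shift -> 7
byte 1=0xB6: payload=0x36=54, contrib = 54<<7 = 6912; acc -> 7022, shift -> 14
byte 2=0x79: payload=0x79=121, contrib = 121<<14 = 1982464; acc -> 1989486, shift -> 21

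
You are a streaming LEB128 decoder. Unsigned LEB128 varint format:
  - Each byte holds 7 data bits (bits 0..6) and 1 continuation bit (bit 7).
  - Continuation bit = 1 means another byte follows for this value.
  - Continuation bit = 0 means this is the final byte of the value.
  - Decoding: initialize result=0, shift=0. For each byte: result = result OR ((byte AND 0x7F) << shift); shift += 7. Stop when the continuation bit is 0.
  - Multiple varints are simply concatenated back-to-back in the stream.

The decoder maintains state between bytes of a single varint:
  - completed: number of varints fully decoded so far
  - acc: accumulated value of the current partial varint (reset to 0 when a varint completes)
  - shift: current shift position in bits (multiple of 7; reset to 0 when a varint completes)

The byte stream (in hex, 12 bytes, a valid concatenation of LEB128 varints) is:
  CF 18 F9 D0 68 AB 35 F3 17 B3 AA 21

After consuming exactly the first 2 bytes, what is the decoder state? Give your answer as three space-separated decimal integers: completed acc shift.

Answer: 1 0 0

Derivation:
byte[0]=0xCF cont=1 payload=0x4F: acc |= 79<<0 -> completed=0 acc=79 shift=7
byte[1]=0x18 cont=0 payload=0x18: varint #1 complete (value=3151); reset -> completed=1 acc=0 shift=0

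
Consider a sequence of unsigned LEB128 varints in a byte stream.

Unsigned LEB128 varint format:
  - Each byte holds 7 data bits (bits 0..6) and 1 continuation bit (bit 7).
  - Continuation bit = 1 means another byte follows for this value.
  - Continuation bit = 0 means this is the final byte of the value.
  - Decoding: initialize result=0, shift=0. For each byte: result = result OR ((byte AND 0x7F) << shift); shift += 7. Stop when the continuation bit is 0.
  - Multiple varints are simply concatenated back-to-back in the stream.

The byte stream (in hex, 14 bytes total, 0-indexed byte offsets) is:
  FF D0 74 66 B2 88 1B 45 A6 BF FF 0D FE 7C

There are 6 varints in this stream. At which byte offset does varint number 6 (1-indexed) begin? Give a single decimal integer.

  byte[0]=0xFF cont=1 payload=0x7F=127: acc |= 127<<0 -> acc=127 shift=7
  byte[1]=0xD0 cont=1 payload=0x50=80: acc |= 80<<7 -> acc=10367 shift=14
  byte[2]=0x74 cont=0 payload=0x74=116: acc |= 116<<14 -> acc=1910911 shift=21 [end]
Varint 1: bytes[0:3] = FF D0 74 -> value 1910911 (3 byte(s))
  byte[3]=0x66 cont=0 payload=0x66=102: acc |= 102<<0 -> acc=102 shift=7 [end]
Varint 2: bytes[3:4] = 66 -> value 102 (1 byte(s))
  byte[4]=0xB2 cont=1 payload=0x32=50: acc |= 50<<0 -> acc=50 shift=7
  byte[5]=0x88 cont=1 payload=0x08=8: acc |= 8<<7 -> acc=1074 shift=14
  byte[6]=0x1B cont=0 payload=0x1B=27: acc |= 27<<14 -> acc=443442 shift=21 [end]
Varint 3: bytes[4:7] = B2 88 1B -> value 443442 (3 byte(s))
  byte[7]=0x45 cont=0 payload=0x45=69: acc |= 69<<0 -> acc=69 shift=7 [end]
Varint 4: bytes[7:8] = 45 -> value 69 (1 byte(s))
  byte[8]=0xA6 cont=1 payload=0x26=38: acc |= 38<<0 -> acc=38 shift=7
  byte[9]=0xBF cont=1 payload=0x3F=63: acc |= 63<<7 -> acc=8102 shift=14
  byte[10]=0xFF cont=1 payload=0x7F=127: acc |= 127<<14 -> acc=2088870 shift=21
  byte[11]=0x0D cont=0 payload=0x0D=13: acc |= 13<<21 -> acc=29351846 shift=28 [end]
Varint 5: bytes[8:12] = A6 BF FF 0D -> value 29351846 (4 byte(s))
  byte[12]=0xFE cont=1 payload=0x7E=126: acc |= 126<<0 -> acc=126 shift=7
  byte[13]=0x7C cont=0 payload=0x7C=124: acc |= 124<<7 -> acc=15998 shift=14 [end]
Varint 6: bytes[12:14] = FE 7C -> value 15998 (2 byte(s))

Answer: 12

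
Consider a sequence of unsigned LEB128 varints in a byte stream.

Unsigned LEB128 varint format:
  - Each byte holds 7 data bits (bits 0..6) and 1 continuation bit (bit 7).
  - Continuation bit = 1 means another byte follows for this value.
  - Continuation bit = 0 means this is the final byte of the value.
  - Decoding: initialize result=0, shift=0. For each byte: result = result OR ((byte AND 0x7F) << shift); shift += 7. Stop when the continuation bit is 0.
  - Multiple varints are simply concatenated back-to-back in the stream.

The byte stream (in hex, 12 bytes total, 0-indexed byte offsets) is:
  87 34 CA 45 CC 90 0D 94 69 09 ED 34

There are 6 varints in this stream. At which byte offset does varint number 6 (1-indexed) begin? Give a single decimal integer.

Answer: 10

Derivation:
  byte[0]=0x87 cont=1 payload=0x07=7: acc |= 7<<0 -> acc=7 shift=7
  byte[1]=0x34 cont=0 payload=0x34=52: acc |= 52<<7 -> acc=6663 shift=14 [end]
Varint 1: bytes[0:2] = 87 34 -> value 6663 (2 byte(s))
  byte[2]=0xCA cont=1 payload=0x4A=74: acc |= 74<<0 -> acc=74 shift=7
  byte[3]=0x45 cont=0 payload=0x45=69: acc |= 69<<7 -> acc=8906 shift=14 [end]
Varint 2: bytes[2:4] = CA 45 -> value 8906 (2 byte(s))
  byte[4]=0xCC cont=1 payload=0x4C=76: acc |= 76<<0 -> acc=76 shift=7
  byte[5]=0x90 cont=1 payload=0x10=16: acc |= 16<<7 -> acc=2124 shift=14
  byte[6]=0x0D cont=0 payload=0x0D=13: acc |= 13<<14 -> acc=215116 shift=21 [end]
Varint 3: bytes[4:7] = CC 90 0D -> value 215116 (3 byte(s))
  byte[7]=0x94 cont=1 payload=0x14=20: acc |= 20<<0 -> acc=20 shift=7
  byte[8]=0x69 cont=0 payload=0x69=105: acc |= 105<<7 -> acc=13460 shift=14 [end]
Varint 4: bytes[7:9] = 94 69 -> value 13460 (2 byte(s))
  byte[9]=0x09 cont=0 payload=0x09=9: acc |= 9<<0 -> acc=9 shift=7 [end]
Varint 5: bytes[9:10] = 09 -> value 9 (1 byte(s))
  byte[10]=0xED cont=1 payload=0x6D=109: acc |= 109<<0 -> acc=109 shift=7
  byte[11]=0x34 cont=0 payload=0x34=52: acc |= 52<<7 -> acc=6765 shift=14 [end]
Varint 6: bytes[10:12] = ED 34 -> value 6765 (2 byte(s))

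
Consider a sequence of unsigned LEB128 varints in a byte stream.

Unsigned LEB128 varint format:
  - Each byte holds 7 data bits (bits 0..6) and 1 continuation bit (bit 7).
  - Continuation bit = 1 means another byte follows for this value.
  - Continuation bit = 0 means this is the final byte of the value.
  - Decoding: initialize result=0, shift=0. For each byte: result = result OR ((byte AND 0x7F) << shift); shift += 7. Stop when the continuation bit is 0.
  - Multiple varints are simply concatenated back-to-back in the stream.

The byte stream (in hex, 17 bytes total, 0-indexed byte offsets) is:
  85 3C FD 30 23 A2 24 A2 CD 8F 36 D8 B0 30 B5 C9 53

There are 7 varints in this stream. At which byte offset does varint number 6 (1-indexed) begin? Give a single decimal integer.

  byte[0]=0x85 cont=1 payload=0x05=5: acc |= 5<<0 -> acc=5 shift=7
  byte[1]=0x3C cont=0 payload=0x3C=60: acc |= 60<<7 -> acc=7685 shift=14 [end]
Varint 1: bytes[0:2] = 85 3C -> value 7685 (2 byte(s))
  byte[2]=0xFD cont=1 payload=0x7D=125: acc |= 125<<0 -> acc=125 shift=7
  byte[3]=0x30 cont=0 payload=0x30=48: acc |= 48<<7 -> acc=6269 shift=14 [end]
Varint 2: bytes[2:4] = FD 30 -> value 6269 (2 byte(s))
  byte[4]=0x23 cont=0 payload=0x23=35: acc |= 35<<0 -> acc=35 shift=7 [end]
Varint 3: bytes[4:5] = 23 -> value 35 (1 byte(s))
  byte[5]=0xA2 cont=1 payload=0x22=34: acc |= 34<<0 -> acc=34 shift=7
  byte[6]=0x24 cont=0 payload=0x24=36: acc |= 36<<7 -> acc=4642 shift=14 [end]
Varint 4: bytes[5:7] = A2 24 -> value 4642 (2 byte(s))
  byte[7]=0xA2 cont=1 payload=0x22=34: acc |= 34<<0 -> acc=34 shift=7
  byte[8]=0xCD cont=1 payload=0x4D=77: acc |= 77<<7 -> acc=9890 shift=14
  byte[9]=0x8F cont=1 payload=0x0F=15: acc |= 15<<14 -> acc=255650 shift=21
  byte[10]=0x36 cont=0 payload=0x36=54: acc |= 54<<21 -> acc=113501858 shift=28 [end]
Varint 5: bytes[7:11] = A2 CD 8F 36 -> value 113501858 (4 byte(s))
  byte[11]=0xD8 cont=1 payload=0x58=88: acc |= 88<<0 -> acc=88 shift=7
  byte[12]=0xB0 cont=1 payload=0x30=48: acc |= 48<<7 -> acc=6232 shift=14
  byte[13]=0x30 cont=0 payload=0x30=48: acc |= 48<<14 -> acc=792664 shift=21 [end]
Varint 6: bytes[11:14] = D8 B0 30 -> value 792664 (3 byte(s))
  byte[14]=0xB5 cont=1 payload=0x35=53: acc |= 53<<0 -> acc=53 shift=7
  byte[15]=0xC9 cont=1 payload=0x49=73: acc |= 73<<7 -> acc=9397 shift=14
  byte[16]=0x53 cont=0 payload=0x53=83: acc |= 83<<14 -> acc=1369269 shift=21 [end]
Varint 7: bytes[14:17] = B5 C9 53 -> value 1369269 (3 byte(s))

Answer: 11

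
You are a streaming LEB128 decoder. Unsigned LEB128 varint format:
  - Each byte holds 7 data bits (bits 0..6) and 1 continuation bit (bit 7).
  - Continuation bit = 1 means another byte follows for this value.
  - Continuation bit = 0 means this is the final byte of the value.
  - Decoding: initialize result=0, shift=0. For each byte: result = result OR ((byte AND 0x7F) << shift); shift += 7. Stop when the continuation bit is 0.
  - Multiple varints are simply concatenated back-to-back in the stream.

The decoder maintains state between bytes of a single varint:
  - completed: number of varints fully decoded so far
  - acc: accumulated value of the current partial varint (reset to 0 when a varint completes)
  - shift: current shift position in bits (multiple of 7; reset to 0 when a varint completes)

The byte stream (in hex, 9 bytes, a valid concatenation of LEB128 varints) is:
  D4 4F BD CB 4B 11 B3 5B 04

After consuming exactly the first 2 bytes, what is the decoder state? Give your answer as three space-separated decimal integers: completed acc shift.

Answer: 1 0 0

Derivation:
byte[0]=0xD4 cont=1 payload=0x54: acc |= 84<<0 -> completed=0 acc=84 shift=7
byte[1]=0x4F cont=0 payload=0x4F: varint #1 complete (value=10196); reset -> completed=1 acc=0 shift=0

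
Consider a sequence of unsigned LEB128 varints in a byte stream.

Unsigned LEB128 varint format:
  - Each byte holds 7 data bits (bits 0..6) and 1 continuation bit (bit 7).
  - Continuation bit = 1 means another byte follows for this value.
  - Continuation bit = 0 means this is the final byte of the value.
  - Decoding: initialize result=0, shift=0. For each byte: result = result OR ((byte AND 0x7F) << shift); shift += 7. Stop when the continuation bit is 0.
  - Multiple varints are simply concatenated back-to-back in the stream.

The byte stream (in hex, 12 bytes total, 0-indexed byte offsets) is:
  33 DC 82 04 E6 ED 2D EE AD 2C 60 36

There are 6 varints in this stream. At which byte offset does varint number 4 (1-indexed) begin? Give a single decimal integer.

  byte[0]=0x33 cont=0 payload=0x33=51: acc |= 51<<0 -> acc=51 shift=7 [end]
Varint 1: bytes[0:1] = 33 -> value 51 (1 byte(s))
  byte[1]=0xDC cont=1 payload=0x5C=92: acc |= 92<<0 -> acc=92 shift=7
  byte[2]=0x82 cont=1 payload=0x02=2: acc |= 2<<7 -> acc=348 shift=14
  byte[3]=0x04 cont=0 payload=0x04=4: acc |= 4<<14 -> acc=65884 shift=21 [end]
Varint 2: bytes[1:4] = DC 82 04 -> value 65884 (3 byte(s))
  byte[4]=0xE6 cont=1 payload=0x66=102: acc |= 102<<0 -> acc=102 shift=7
  byte[5]=0xED cont=1 payload=0x6D=109: acc |= 109<<7 -> acc=14054 shift=14
  byte[6]=0x2D cont=0 payload=0x2D=45: acc |= 45<<14 -> acc=751334 shift=21 [end]
Varint 3: bytes[4:7] = E6 ED 2D -> value 751334 (3 byte(s))
  byte[7]=0xEE cont=1 payload=0x6E=110: acc |= 110<<0 -> acc=110 shift=7
  byte[8]=0xAD cont=1 payload=0x2D=45: acc |= 45<<7 -> acc=5870 shift=14
  byte[9]=0x2C cont=0 payload=0x2C=44: acc |= 44<<14 -> acc=726766 shift=21 [end]
Varint 4: bytes[7:10] = EE AD 2C -> value 726766 (3 byte(s))
  byte[10]=0x60 cont=0 payload=0x60=96: acc |= 96<<0 -> acc=96 shift=7 [end]
Varint 5: bytes[10:11] = 60 -> value 96 (1 byte(s))
  byte[11]=0x36 cont=0 payload=0x36=54: acc |= 54<<0 -> acc=54 shift=7 [end]
Varint 6: bytes[11:12] = 36 -> value 54 (1 byte(s))

Answer: 7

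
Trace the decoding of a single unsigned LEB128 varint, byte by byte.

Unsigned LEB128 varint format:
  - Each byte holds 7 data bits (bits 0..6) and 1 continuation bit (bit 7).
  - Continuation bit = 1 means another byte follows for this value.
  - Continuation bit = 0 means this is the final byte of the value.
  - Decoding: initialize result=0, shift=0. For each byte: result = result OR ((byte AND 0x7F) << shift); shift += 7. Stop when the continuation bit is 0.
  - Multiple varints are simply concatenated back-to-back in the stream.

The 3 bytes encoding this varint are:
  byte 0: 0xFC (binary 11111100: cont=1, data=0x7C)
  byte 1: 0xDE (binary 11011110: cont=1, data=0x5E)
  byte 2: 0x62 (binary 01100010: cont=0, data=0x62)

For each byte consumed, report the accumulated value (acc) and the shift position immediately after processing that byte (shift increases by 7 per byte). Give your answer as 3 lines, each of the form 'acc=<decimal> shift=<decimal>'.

byte 0=0xFC: payload=0x7C=124, contrib = 124<<0 = 124; acc -> 124, shift -> 7
byte 1=0xDE: payload=0x5E=94, contrib = 94<<7 = 12032; acc -> 12156, shift -> 14
byte 2=0x62: payload=0x62=98, contrib = 98<<14 = 1605632; acc -> 1617788, shift -> 21

Answer: acc=124 shift=7
acc=12156 shift=14
acc=1617788 shift=21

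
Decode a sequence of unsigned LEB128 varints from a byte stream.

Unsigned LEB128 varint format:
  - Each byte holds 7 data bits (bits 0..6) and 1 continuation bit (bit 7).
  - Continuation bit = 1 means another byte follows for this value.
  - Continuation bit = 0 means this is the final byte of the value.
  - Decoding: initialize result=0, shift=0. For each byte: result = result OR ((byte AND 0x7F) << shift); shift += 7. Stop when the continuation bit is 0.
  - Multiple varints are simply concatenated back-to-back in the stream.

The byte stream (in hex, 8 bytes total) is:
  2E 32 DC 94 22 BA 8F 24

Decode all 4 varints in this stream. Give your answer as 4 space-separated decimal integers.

  byte[0]=0x2E cont=0 payload=0x2E=46: acc |= 46<<0 -> acc=46 shift=7 [end]
Varint 1: bytes[0:1] = 2E -> value 46 (1 byte(s))
  byte[1]=0x32 cont=0 payload=0x32=50: acc |= 50<<0 -> acc=50 shift=7 [end]
Varint 2: bytes[1:2] = 32 -> value 50 (1 byte(s))
  byte[2]=0xDC cont=1 payload=0x5C=92: acc |= 92<<0 -> acc=92 shift=7
  byte[3]=0x94 cont=1 payload=0x14=20: acc |= 20<<7 -> acc=2652 shift=14
  byte[4]=0x22 cont=0 payload=0x22=34: acc |= 34<<14 -> acc=559708 shift=21 [end]
Varint 3: bytes[2:5] = DC 94 22 -> value 559708 (3 byte(s))
  byte[5]=0xBA cont=1 payload=0x3A=58: acc |= 58<<0 -> acc=58 shift=7
  byte[6]=0x8F cont=1 payload=0x0F=15: acc |= 15<<7 -> acc=1978 shift=14
  byte[7]=0x24 cont=0 payload=0x24=36: acc |= 36<<14 -> acc=591802 shift=21 [end]
Varint 4: bytes[5:8] = BA 8F 24 -> value 591802 (3 byte(s))

Answer: 46 50 559708 591802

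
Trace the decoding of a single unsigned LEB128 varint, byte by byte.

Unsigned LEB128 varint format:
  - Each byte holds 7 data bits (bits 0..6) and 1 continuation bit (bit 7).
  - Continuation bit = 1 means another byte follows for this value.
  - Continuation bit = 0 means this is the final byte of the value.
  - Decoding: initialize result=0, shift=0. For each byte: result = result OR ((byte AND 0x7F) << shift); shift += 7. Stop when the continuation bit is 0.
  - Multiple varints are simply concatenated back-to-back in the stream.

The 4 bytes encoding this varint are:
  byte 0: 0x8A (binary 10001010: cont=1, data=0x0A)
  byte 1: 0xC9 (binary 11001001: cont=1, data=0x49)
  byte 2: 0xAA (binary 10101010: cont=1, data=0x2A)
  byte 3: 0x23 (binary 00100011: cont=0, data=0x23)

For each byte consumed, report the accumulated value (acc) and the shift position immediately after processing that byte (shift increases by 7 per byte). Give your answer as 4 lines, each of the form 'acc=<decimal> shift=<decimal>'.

byte 0=0x8A: payload=0x0A=10, contrib = 10<<0 = 10; acc -> 10, shift -> 7
byte 1=0xC9: payload=0x49=73, contrib = 73<<7 = 9344; acc -> 9354, shift -> 14
byte 2=0xAA: payload=0x2A=42, contrib = 42<<14 = 688128; acc -> 697482, shift -> 21
byte 3=0x23: payload=0x23=35, contrib = 35<<21 = 73400320; acc -> 74097802, shift -> 28

Answer: acc=10 shift=7
acc=9354 shift=14
acc=697482 shift=21
acc=74097802 shift=28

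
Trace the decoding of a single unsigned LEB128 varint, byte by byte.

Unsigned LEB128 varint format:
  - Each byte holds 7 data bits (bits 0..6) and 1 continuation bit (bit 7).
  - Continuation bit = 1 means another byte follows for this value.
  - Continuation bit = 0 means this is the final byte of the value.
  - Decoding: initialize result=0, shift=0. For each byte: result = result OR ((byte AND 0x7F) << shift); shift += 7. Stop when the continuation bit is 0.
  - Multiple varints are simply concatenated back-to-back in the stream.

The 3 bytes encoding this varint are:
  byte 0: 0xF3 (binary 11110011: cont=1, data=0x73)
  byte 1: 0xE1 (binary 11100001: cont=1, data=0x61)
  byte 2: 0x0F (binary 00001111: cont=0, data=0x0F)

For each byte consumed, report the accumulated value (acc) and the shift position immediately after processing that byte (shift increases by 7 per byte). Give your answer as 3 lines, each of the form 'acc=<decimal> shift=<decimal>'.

byte 0=0xF3: payload=0x73=115, contrib = 115<<0 = 115; acc -> 115, shift -> 7
byte 1=0xE1: payload=0x61=97, contrib = 97<<7 = 12416; acc -> 12531, shift -> 14
byte 2=0x0F: payload=0x0F=15, contrib = 15<<14 = 245760; acc -> 258291, shift -> 21

Answer: acc=115 shift=7
acc=12531 shift=14
acc=258291 shift=21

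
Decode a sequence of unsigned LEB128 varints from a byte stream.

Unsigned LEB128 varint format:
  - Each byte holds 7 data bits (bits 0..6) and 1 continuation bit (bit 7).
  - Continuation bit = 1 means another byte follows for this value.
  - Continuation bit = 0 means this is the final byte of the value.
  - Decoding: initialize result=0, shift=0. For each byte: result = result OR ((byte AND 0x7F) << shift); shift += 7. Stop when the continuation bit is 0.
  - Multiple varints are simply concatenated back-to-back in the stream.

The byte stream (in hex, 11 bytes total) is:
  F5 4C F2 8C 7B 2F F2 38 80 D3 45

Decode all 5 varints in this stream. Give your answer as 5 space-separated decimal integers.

  byte[0]=0xF5 cont=1 payload=0x75=117: acc |= 117<<0 -> acc=117 shift=7
  byte[1]=0x4C cont=0 payload=0x4C=76: acc |= 76<<7 -> acc=9845 shift=14 [end]
Varint 1: bytes[0:2] = F5 4C -> value 9845 (2 byte(s))
  byte[2]=0xF2 cont=1 payload=0x72=114: acc |= 114<<0 -> acc=114 shift=7
  byte[3]=0x8C cont=1 payload=0x0C=12: acc |= 12<<7 -> acc=1650 shift=14
  byte[4]=0x7B cont=0 payload=0x7B=123: acc |= 123<<14 -> acc=2016882 shift=21 [end]
Varint 2: bytes[2:5] = F2 8C 7B -> value 2016882 (3 byte(s))
  byte[5]=0x2F cont=0 payload=0x2F=47: acc |= 47<<0 -> acc=47 shift=7 [end]
Varint 3: bytes[5:6] = 2F -> value 47 (1 byte(s))
  byte[6]=0xF2 cont=1 payload=0x72=114: acc |= 114<<0 -> acc=114 shift=7
  byte[7]=0x38 cont=0 payload=0x38=56: acc |= 56<<7 -> acc=7282 shift=14 [end]
Varint 4: bytes[6:8] = F2 38 -> value 7282 (2 byte(s))
  byte[8]=0x80 cont=1 payload=0x00=0: acc |= 0<<0 -> acc=0 shift=7
  byte[9]=0xD3 cont=1 payload=0x53=83: acc |= 83<<7 -> acc=10624 shift=14
  byte[10]=0x45 cont=0 payload=0x45=69: acc |= 69<<14 -> acc=1141120 shift=21 [end]
Varint 5: bytes[8:11] = 80 D3 45 -> value 1141120 (3 byte(s))

Answer: 9845 2016882 47 7282 1141120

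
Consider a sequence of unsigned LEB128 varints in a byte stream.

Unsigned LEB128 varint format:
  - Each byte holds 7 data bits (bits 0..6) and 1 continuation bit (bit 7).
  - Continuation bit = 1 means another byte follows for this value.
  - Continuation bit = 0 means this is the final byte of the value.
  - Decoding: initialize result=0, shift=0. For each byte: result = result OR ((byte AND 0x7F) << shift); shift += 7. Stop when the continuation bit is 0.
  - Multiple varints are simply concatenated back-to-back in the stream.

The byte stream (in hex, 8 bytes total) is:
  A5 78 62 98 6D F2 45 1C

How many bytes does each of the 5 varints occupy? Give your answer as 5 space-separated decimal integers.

Answer: 2 1 2 2 1

Derivation:
  byte[0]=0xA5 cont=1 payload=0x25=37: acc |= 37<<0 -> acc=37 shift=7
  byte[1]=0x78 cont=0 payload=0x78=120: acc |= 120<<7 -> acc=15397 shift=14 [end]
Varint 1: bytes[0:2] = A5 78 -> value 15397 (2 byte(s))
  byte[2]=0x62 cont=0 payload=0x62=98: acc |= 98<<0 -> acc=98 shift=7 [end]
Varint 2: bytes[2:3] = 62 -> value 98 (1 byte(s))
  byte[3]=0x98 cont=1 payload=0x18=24: acc |= 24<<0 -> acc=24 shift=7
  byte[4]=0x6D cont=0 payload=0x6D=109: acc |= 109<<7 -> acc=13976 shift=14 [end]
Varint 3: bytes[3:5] = 98 6D -> value 13976 (2 byte(s))
  byte[5]=0xF2 cont=1 payload=0x72=114: acc |= 114<<0 -> acc=114 shift=7
  byte[6]=0x45 cont=0 payload=0x45=69: acc |= 69<<7 -> acc=8946 shift=14 [end]
Varint 4: bytes[5:7] = F2 45 -> value 8946 (2 byte(s))
  byte[7]=0x1C cont=0 payload=0x1C=28: acc |= 28<<0 -> acc=28 shift=7 [end]
Varint 5: bytes[7:8] = 1C -> value 28 (1 byte(s))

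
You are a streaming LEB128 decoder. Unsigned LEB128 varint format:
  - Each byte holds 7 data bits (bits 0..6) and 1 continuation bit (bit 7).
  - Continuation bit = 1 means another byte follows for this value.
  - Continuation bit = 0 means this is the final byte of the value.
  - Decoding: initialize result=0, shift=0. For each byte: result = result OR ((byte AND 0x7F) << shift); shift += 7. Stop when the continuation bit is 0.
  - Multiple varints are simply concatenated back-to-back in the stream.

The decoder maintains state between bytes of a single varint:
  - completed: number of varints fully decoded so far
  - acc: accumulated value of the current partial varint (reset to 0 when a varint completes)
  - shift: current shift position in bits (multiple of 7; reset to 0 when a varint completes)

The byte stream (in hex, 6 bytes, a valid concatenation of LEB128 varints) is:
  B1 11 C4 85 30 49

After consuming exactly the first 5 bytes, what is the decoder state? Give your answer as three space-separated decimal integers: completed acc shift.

byte[0]=0xB1 cont=1 payload=0x31: acc |= 49<<0 -> completed=0 acc=49 shift=7
byte[1]=0x11 cont=0 payload=0x11: varint #1 complete (value=2225); reset -> completed=1 acc=0 shift=0
byte[2]=0xC4 cont=1 payload=0x44: acc |= 68<<0 -> completed=1 acc=68 shift=7
byte[3]=0x85 cont=1 payload=0x05: acc |= 5<<7 -> completed=1 acc=708 shift=14
byte[4]=0x30 cont=0 payload=0x30: varint #2 complete (value=787140); reset -> completed=2 acc=0 shift=0

Answer: 2 0 0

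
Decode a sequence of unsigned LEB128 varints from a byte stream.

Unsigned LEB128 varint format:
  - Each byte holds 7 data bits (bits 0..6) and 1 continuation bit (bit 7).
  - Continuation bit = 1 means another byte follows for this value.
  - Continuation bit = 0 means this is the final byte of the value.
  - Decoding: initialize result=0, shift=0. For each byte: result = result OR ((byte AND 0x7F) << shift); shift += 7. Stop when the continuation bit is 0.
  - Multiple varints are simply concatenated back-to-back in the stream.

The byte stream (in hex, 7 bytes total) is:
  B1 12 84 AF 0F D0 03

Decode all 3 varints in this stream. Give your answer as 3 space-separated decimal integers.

  byte[0]=0xB1 cont=1 payload=0x31=49: acc |= 49<<0 -> acc=49 shift=7
  byte[1]=0x12 cont=0 payload=0x12=18: acc |= 18<<7 -> acc=2353 shift=14 [end]
Varint 1: bytes[0:2] = B1 12 -> value 2353 (2 byte(s))
  byte[2]=0x84 cont=1 payload=0x04=4: acc |= 4<<0 -> acc=4 shift=7
  byte[3]=0xAF cont=1 payload=0x2F=47: acc |= 47<<7 -> acc=6020 shift=14
  byte[4]=0x0F cont=0 payload=0x0F=15: acc |= 15<<14 -> acc=251780 shift=21 [end]
Varint 2: bytes[2:5] = 84 AF 0F -> value 251780 (3 byte(s))
  byte[5]=0xD0 cont=1 payload=0x50=80: acc |= 80<<0 -> acc=80 shift=7
  byte[6]=0x03 cont=0 payload=0x03=3: acc |= 3<<7 -> acc=464 shift=14 [end]
Varint 3: bytes[5:7] = D0 03 -> value 464 (2 byte(s))

Answer: 2353 251780 464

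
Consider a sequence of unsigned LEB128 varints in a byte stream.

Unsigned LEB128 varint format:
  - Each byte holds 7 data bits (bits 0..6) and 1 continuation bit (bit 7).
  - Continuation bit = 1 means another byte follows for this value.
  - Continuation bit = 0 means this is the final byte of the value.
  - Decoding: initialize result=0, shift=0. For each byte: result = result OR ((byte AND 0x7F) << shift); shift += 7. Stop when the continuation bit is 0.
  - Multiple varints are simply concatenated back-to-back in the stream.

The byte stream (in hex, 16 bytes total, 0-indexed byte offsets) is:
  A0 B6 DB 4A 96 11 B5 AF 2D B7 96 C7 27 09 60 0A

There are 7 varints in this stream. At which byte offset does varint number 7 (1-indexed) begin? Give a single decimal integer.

  byte[0]=0xA0 cont=1 payload=0x20=32: acc |= 32<<0 -> acc=32 shift=7
  byte[1]=0xB6 cont=1 payload=0x36=54: acc |= 54<<7 -> acc=6944 shift=14
  byte[2]=0xDB cont=1 payload=0x5B=91: acc |= 91<<14 -> acc=1497888 shift=21
  byte[3]=0x4A cont=0 payload=0x4A=74: acc |= 74<<21 -> acc=156687136 shift=28 [end]
Varint 1: bytes[0:4] = A0 B6 DB 4A -> value 156687136 (4 byte(s))
  byte[4]=0x96 cont=1 payload=0x16=22: acc |= 22<<0 -> acc=22 shift=7
  byte[5]=0x11 cont=0 payload=0x11=17: acc |= 17<<7 -> acc=2198 shift=14 [end]
Varint 2: bytes[4:6] = 96 11 -> value 2198 (2 byte(s))
  byte[6]=0xB5 cont=1 payload=0x35=53: acc |= 53<<0 -> acc=53 shift=7
  byte[7]=0xAF cont=1 payload=0x2F=47: acc |= 47<<7 -> acc=6069 shift=14
  byte[8]=0x2D cont=0 payload=0x2D=45: acc |= 45<<14 -> acc=743349 shift=21 [end]
Varint 3: bytes[6:9] = B5 AF 2D -> value 743349 (3 byte(s))
  byte[9]=0xB7 cont=1 payload=0x37=55: acc |= 55<<0 -> acc=55 shift=7
  byte[10]=0x96 cont=1 payload=0x16=22: acc |= 22<<7 -> acc=2871 shift=14
  byte[11]=0xC7 cont=1 payload=0x47=71: acc |= 71<<14 -> acc=1166135 shift=21
  byte[12]=0x27 cont=0 payload=0x27=39: acc |= 39<<21 -> acc=82955063 shift=28 [end]
Varint 4: bytes[9:13] = B7 96 C7 27 -> value 82955063 (4 byte(s))
  byte[13]=0x09 cont=0 payload=0x09=9: acc |= 9<<0 -> acc=9 shift=7 [end]
Varint 5: bytes[13:14] = 09 -> value 9 (1 byte(s))
  byte[14]=0x60 cont=0 payload=0x60=96: acc |= 96<<0 -> acc=96 shift=7 [end]
Varint 6: bytes[14:15] = 60 -> value 96 (1 byte(s))
  byte[15]=0x0A cont=0 payload=0x0A=10: acc |= 10<<0 -> acc=10 shift=7 [end]
Varint 7: bytes[15:16] = 0A -> value 10 (1 byte(s))

Answer: 15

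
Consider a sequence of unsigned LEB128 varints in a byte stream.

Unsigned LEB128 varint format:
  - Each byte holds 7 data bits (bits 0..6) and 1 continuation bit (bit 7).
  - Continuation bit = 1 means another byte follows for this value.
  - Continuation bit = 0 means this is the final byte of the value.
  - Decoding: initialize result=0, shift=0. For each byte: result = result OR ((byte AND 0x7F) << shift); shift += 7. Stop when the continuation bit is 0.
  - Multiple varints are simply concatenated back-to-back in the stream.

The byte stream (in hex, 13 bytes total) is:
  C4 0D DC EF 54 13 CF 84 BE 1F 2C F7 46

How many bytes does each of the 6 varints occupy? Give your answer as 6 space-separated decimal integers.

  byte[0]=0xC4 cont=1 payload=0x44=68: acc |= 68<<0 -> acc=68 shift=7
  byte[1]=0x0D cont=0 payload=0x0D=13: acc |= 13<<7 -> acc=1732 shift=14 [end]
Varint 1: bytes[0:2] = C4 0D -> value 1732 (2 byte(s))
  byte[2]=0xDC cont=1 payload=0x5C=92: acc |= 92<<0 -> acc=92 shift=7
  byte[3]=0xEF cont=1 payload=0x6F=111: acc |= 111<<7 -> acc=14300 shift=14
  byte[4]=0x54 cont=0 payload=0x54=84: acc |= 84<<14 -> acc=1390556 shift=21 [end]
Varint 2: bytes[2:5] = DC EF 54 -> value 1390556 (3 byte(s))
  byte[5]=0x13 cont=0 payload=0x13=19: acc |= 19<<0 -> acc=19 shift=7 [end]
Varint 3: bytes[5:6] = 13 -> value 19 (1 byte(s))
  byte[6]=0xCF cont=1 payload=0x4F=79: acc |= 79<<0 -> acc=79 shift=7
  byte[7]=0x84 cont=1 payload=0x04=4: acc |= 4<<7 -> acc=591 shift=14
  byte[8]=0xBE cont=1 payload=0x3E=62: acc |= 62<<14 -> acc=1016399 shift=21
  byte[9]=0x1F cont=0 payload=0x1F=31: acc |= 31<<21 -> acc=66028111 shift=28 [end]
Varint 4: bytes[6:10] = CF 84 BE 1F -> value 66028111 (4 byte(s))
  byte[10]=0x2C cont=0 payload=0x2C=44: acc |= 44<<0 -> acc=44 shift=7 [end]
Varint 5: bytes[10:11] = 2C -> value 44 (1 byte(s))
  byte[11]=0xF7 cont=1 payload=0x77=119: acc |= 119<<0 -> acc=119 shift=7
  byte[12]=0x46 cont=0 payload=0x46=70: acc |= 70<<7 -> acc=9079 shift=14 [end]
Varint 6: bytes[11:13] = F7 46 -> value 9079 (2 byte(s))

Answer: 2 3 1 4 1 2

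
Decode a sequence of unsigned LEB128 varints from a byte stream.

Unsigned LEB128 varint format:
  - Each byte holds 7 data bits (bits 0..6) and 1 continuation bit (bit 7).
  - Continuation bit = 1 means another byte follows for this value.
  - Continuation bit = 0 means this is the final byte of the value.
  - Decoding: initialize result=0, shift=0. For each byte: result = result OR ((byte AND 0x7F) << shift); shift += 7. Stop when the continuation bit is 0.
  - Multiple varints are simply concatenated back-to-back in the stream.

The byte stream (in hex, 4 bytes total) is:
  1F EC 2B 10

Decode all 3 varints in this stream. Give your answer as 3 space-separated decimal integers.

Answer: 31 5612 16

Derivation:
  byte[0]=0x1F cont=0 payload=0x1F=31: acc |= 31<<0 -> acc=31 shift=7 [end]
Varint 1: bytes[0:1] = 1F -> value 31 (1 byte(s))
  byte[1]=0xEC cont=1 payload=0x6C=108: acc |= 108<<0 -> acc=108 shift=7
  byte[2]=0x2B cont=0 payload=0x2B=43: acc |= 43<<7 -> acc=5612 shift=14 [end]
Varint 2: bytes[1:3] = EC 2B -> value 5612 (2 byte(s))
  byte[3]=0x10 cont=0 payload=0x10=16: acc |= 16<<0 -> acc=16 shift=7 [end]
Varint 3: bytes[3:4] = 10 -> value 16 (1 byte(s))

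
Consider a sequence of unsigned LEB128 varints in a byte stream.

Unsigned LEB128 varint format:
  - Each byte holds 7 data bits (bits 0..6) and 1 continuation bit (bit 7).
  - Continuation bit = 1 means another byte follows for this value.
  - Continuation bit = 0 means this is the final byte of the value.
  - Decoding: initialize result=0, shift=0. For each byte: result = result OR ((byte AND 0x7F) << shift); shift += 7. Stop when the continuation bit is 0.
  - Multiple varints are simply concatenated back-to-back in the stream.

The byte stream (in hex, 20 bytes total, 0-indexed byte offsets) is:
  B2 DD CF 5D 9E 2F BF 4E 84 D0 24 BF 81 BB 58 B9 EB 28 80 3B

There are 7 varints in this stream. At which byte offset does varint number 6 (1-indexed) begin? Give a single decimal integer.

Answer: 15

Derivation:
  byte[0]=0xB2 cont=1 payload=0x32=50: acc |= 50<<0 -> acc=50 shift=7
  byte[1]=0xDD cont=1 payload=0x5D=93: acc |= 93<<7 -> acc=11954 shift=14
  byte[2]=0xCF cont=1 payload=0x4F=79: acc |= 79<<14 -> acc=1306290 shift=21
  byte[3]=0x5D cont=0 payload=0x5D=93: acc |= 93<<21 -> acc=196341426 shift=28 [end]
Varint 1: bytes[0:4] = B2 DD CF 5D -> value 196341426 (4 byte(s))
  byte[4]=0x9E cont=1 payload=0x1E=30: acc |= 30<<0 -> acc=30 shift=7
  byte[5]=0x2F cont=0 payload=0x2F=47: acc |= 47<<7 -> acc=6046 shift=14 [end]
Varint 2: bytes[4:6] = 9E 2F -> value 6046 (2 byte(s))
  byte[6]=0xBF cont=1 payload=0x3F=63: acc |= 63<<0 -> acc=63 shift=7
  byte[7]=0x4E cont=0 payload=0x4E=78: acc |= 78<<7 -> acc=10047 shift=14 [end]
Varint 3: bytes[6:8] = BF 4E -> value 10047 (2 byte(s))
  byte[8]=0x84 cont=1 payload=0x04=4: acc |= 4<<0 -> acc=4 shift=7
  byte[9]=0xD0 cont=1 payload=0x50=80: acc |= 80<<7 -> acc=10244 shift=14
  byte[10]=0x24 cont=0 payload=0x24=36: acc |= 36<<14 -> acc=600068 shift=21 [end]
Varint 4: bytes[8:11] = 84 D0 24 -> value 600068 (3 byte(s))
  byte[11]=0xBF cont=1 payload=0x3F=63: acc |= 63<<0 -> acc=63 shift=7
  byte[12]=0x81 cont=1 payload=0x01=1: acc |= 1<<7 -> acc=191 shift=14
  byte[13]=0xBB cont=1 payload=0x3B=59: acc |= 59<<14 -> acc=966847 shift=21
  byte[14]=0x58 cont=0 payload=0x58=88: acc |= 88<<21 -> acc=185516223 shift=28 [end]
Varint 5: bytes[11:15] = BF 81 BB 58 -> value 185516223 (4 byte(s))
  byte[15]=0xB9 cont=1 payload=0x39=57: acc |= 57<<0 -> acc=57 shift=7
  byte[16]=0xEB cont=1 payload=0x6B=107: acc |= 107<<7 -> acc=13753 shift=14
  byte[17]=0x28 cont=0 payload=0x28=40: acc |= 40<<14 -> acc=669113 shift=21 [end]
Varint 6: bytes[15:18] = B9 EB 28 -> value 669113 (3 byte(s))
  byte[18]=0x80 cont=1 payload=0x00=0: acc |= 0<<0 -> acc=0 shift=7
  byte[19]=0x3B cont=0 payload=0x3B=59: acc |= 59<<7 -> acc=7552 shift=14 [end]
Varint 7: bytes[18:20] = 80 3B -> value 7552 (2 byte(s))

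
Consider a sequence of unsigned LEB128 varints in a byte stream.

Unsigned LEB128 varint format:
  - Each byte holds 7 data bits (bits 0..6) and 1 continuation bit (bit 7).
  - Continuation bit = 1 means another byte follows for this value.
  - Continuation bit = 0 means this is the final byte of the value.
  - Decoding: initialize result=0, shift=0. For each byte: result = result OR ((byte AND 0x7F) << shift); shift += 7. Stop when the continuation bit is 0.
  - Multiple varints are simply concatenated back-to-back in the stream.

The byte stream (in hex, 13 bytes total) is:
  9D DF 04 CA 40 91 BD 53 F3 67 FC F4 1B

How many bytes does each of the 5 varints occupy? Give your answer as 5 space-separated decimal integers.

Answer: 3 2 3 2 3

Derivation:
  byte[0]=0x9D cont=1 payload=0x1D=29: acc |= 29<<0 -> acc=29 shift=7
  byte[1]=0xDF cont=1 payload=0x5F=95: acc |= 95<<7 -> acc=12189 shift=14
  byte[2]=0x04 cont=0 payload=0x04=4: acc |= 4<<14 -> acc=77725 shift=21 [end]
Varint 1: bytes[0:3] = 9D DF 04 -> value 77725 (3 byte(s))
  byte[3]=0xCA cont=1 payload=0x4A=74: acc |= 74<<0 -> acc=74 shift=7
  byte[4]=0x40 cont=0 payload=0x40=64: acc |= 64<<7 -> acc=8266 shift=14 [end]
Varint 2: bytes[3:5] = CA 40 -> value 8266 (2 byte(s))
  byte[5]=0x91 cont=1 payload=0x11=17: acc |= 17<<0 -> acc=17 shift=7
  byte[6]=0xBD cont=1 payload=0x3D=61: acc |= 61<<7 -> acc=7825 shift=14
  byte[7]=0x53 cont=0 payload=0x53=83: acc |= 83<<14 -> acc=1367697 shift=21 [end]
Varint 3: bytes[5:8] = 91 BD 53 -> value 1367697 (3 byte(s))
  byte[8]=0xF3 cont=1 payload=0x73=115: acc |= 115<<0 -> acc=115 shift=7
  byte[9]=0x67 cont=0 payload=0x67=103: acc |= 103<<7 -> acc=13299 shift=14 [end]
Varint 4: bytes[8:10] = F3 67 -> value 13299 (2 byte(s))
  byte[10]=0xFC cont=1 payload=0x7C=124: acc |= 124<<0 -> acc=124 shift=7
  byte[11]=0xF4 cont=1 payload=0x74=116: acc |= 116<<7 -> acc=14972 shift=14
  byte[12]=0x1B cont=0 payload=0x1B=27: acc |= 27<<14 -> acc=457340 shift=21 [end]
Varint 5: bytes[10:13] = FC F4 1B -> value 457340 (3 byte(s))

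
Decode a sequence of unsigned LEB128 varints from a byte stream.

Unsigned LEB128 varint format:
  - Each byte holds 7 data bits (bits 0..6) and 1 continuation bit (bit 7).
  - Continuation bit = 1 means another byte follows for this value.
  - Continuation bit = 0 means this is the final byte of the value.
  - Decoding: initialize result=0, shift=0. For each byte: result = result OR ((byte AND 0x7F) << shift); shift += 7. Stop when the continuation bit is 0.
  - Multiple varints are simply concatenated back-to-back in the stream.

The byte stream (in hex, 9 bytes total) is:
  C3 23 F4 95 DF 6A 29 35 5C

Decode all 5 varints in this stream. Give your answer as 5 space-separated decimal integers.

  byte[0]=0xC3 cont=1 payload=0x43=67: acc |= 67<<0 -> acc=67 shift=7
  byte[1]=0x23 cont=0 payload=0x23=35: acc |= 35<<7 -> acc=4547 shift=14 [end]
Varint 1: bytes[0:2] = C3 23 -> value 4547 (2 byte(s))
  byte[2]=0xF4 cont=1 payload=0x74=116: acc |= 116<<0 -> acc=116 shift=7
  byte[3]=0x95 cont=1 payload=0x15=21: acc |= 21<<7 -> acc=2804 shift=14
  byte[4]=0xDF cont=1 payload=0x5F=95: acc |= 95<<14 -> acc=1559284 shift=21
  byte[5]=0x6A cont=0 payload=0x6A=106: acc |= 106<<21 -> acc=223857396 shift=28 [end]
Varint 2: bytes[2:6] = F4 95 DF 6A -> value 223857396 (4 byte(s))
  byte[6]=0x29 cont=0 payload=0x29=41: acc |= 41<<0 -> acc=41 shift=7 [end]
Varint 3: bytes[6:7] = 29 -> value 41 (1 byte(s))
  byte[7]=0x35 cont=0 payload=0x35=53: acc |= 53<<0 -> acc=53 shift=7 [end]
Varint 4: bytes[7:8] = 35 -> value 53 (1 byte(s))
  byte[8]=0x5C cont=0 payload=0x5C=92: acc |= 92<<0 -> acc=92 shift=7 [end]
Varint 5: bytes[8:9] = 5C -> value 92 (1 byte(s))

Answer: 4547 223857396 41 53 92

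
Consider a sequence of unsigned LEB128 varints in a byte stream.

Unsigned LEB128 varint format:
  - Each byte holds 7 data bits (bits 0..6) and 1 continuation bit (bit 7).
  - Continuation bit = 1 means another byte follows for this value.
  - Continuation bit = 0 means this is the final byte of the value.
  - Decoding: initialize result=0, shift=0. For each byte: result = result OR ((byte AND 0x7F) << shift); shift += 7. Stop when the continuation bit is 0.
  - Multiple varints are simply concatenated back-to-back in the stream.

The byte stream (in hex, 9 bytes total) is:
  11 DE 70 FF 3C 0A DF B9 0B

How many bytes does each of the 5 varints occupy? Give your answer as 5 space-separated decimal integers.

Answer: 1 2 2 1 3

Derivation:
  byte[0]=0x11 cont=0 payload=0x11=17: acc |= 17<<0 -> acc=17 shift=7 [end]
Varint 1: bytes[0:1] = 11 -> value 17 (1 byte(s))
  byte[1]=0xDE cont=1 payload=0x5E=94: acc |= 94<<0 -> acc=94 shift=7
  byte[2]=0x70 cont=0 payload=0x70=112: acc |= 112<<7 -> acc=14430 shift=14 [end]
Varint 2: bytes[1:3] = DE 70 -> value 14430 (2 byte(s))
  byte[3]=0xFF cont=1 payload=0x7F=127: acc |= 127<<0 -> acc=127 shift=7
  byte[4]=0x3C cont=0 payload=0x3C=60: acc |= 60<<7 -> acc=7807 shift=14 [end]
Varint 3: bytes[3:5] = FF 3C -> value 7807 (2 byte(s))
  byte[5]=0x0A cont=0 payload=0x0A=10: acc |= 10<<0 -> acc=10 shift=7 [end]
Varint 4: bytes[5:6] = 0A -> value 10 (1 byte(s))
  byte[6]=0xDF cont=1 payload=0x5F=95: acc |= 95<<0 -> acc=95 shift=7
  byte[7]=0xB9 cont=1 payload=0x39=57: acc |= 57<<7 -> acc=7391 shift=14
  byte[8]=0x0B cont=0 payload=0x0B=11: acc |= 11<<14 -> acc=187615 shift=21 [end]
Varint 5: bytes[6:9] = DF B9 0B -> value 187615 (3 byte(s))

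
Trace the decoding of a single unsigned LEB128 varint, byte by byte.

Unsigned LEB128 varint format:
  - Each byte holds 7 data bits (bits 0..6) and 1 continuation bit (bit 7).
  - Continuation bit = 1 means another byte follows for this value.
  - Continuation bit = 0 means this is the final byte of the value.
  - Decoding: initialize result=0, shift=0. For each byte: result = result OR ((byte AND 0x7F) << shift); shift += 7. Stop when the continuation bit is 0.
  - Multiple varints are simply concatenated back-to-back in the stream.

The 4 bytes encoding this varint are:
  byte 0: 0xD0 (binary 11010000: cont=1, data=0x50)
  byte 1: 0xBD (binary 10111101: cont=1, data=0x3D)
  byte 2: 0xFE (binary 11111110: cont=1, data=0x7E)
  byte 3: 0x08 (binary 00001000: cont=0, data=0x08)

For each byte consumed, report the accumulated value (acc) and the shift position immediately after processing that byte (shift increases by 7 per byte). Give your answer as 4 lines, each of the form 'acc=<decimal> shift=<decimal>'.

byte 0=0xD0: payload=0x50=80, contrib = 80<<0 = 80; acc -> 80, shift -> 7
byte 1=0xBD: payload=0x3D=61, contrib = 61<<7 = 7808; acc -> 7888, shift -> 14
byte 2=0xFE: payload=0x7E=126, contrib = 126<<14 = 2064384; acc -> 2072272, shift -> 21
byte 3=0x08: payload=0x08=8, contrib = 8<<21 = 16777216; acc -> 18849488, shift -> 28

Answer: acc=80 shift=7
acc=7888 shift=14
acc=2072272 shift=21
acc=18849488 shift=28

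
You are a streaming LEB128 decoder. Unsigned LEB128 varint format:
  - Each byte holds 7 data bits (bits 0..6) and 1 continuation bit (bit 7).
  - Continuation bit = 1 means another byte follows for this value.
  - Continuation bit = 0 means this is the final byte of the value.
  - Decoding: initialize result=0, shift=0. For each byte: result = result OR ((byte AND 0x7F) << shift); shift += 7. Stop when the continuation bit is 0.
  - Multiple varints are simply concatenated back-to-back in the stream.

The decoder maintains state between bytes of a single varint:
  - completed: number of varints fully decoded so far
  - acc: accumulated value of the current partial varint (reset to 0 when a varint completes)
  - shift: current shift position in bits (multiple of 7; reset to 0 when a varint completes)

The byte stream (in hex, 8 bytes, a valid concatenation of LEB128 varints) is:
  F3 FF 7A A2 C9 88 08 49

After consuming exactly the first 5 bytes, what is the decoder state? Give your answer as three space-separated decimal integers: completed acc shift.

byte[0]=0xF3 cont=1 payload=0x73: acc |= 115<<0 -> completed=0 acc=115 shift=7
byte[1]=0xFF cont=1 payload=0x7F: acc |= 127<<7 -> completed=0 acc=16371 shift=14
byte[2]=0x7A cont=0 payload=0x7A: varint #1 complete (value=2015219); reset -> completed=1 acc=0 shift=0
byte[3]=0xA2 cont=1 payload=0x22: acc |= 34<<0 -> completed=1 acc=34 shift=7
byte[4]=0xC9 cont=1 payload=0x49: acc |= 73<<7 -> completed=1 acc=9378 shift=14

Answer: 1 9378 14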